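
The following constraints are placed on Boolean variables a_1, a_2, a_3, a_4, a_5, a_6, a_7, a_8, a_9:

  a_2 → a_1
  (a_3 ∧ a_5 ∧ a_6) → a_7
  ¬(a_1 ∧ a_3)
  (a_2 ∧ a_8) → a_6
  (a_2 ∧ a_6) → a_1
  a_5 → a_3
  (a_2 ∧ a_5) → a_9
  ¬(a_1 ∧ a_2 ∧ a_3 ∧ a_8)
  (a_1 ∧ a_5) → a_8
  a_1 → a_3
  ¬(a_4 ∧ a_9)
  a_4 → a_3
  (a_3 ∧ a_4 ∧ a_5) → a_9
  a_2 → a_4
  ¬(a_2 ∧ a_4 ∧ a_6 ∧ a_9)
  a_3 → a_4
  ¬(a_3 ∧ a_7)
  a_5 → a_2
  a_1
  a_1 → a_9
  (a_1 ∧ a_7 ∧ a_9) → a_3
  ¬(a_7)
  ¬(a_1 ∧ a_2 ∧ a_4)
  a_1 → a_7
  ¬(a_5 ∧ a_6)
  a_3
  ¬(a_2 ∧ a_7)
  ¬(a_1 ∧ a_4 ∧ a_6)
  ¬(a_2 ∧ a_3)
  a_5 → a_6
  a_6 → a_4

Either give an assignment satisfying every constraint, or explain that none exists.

No satisfying assignment exists.

Case a_1 = True:
  (¬a_1 ∨ a_7) forces a_7 = True.
  Clause (¬a_7) is falsified — contradiction.
Case a_1 = False:
  Clause (a_1) is falsified — contradiction.
Both cases fail, so the formula is unsatisfiable.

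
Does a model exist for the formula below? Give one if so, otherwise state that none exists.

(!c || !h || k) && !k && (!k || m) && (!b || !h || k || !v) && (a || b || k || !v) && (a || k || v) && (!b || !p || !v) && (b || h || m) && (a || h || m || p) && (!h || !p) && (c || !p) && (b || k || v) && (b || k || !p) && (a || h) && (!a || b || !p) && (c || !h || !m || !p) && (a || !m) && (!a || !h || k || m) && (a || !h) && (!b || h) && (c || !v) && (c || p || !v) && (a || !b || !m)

Unit clause (!k) forces k = False.
Set m = True.
  then (a || !m) forces a = True.
Set v = True.
  then (c || !v) forces c = True.
  then (!c || !h || k) forces h = False.
  then (!b || h) forces b = False.
  then (b || k || !p) forces p = False.
All clauses satisfied.

k: False, m: True, v: True, c: True, p: False, a: True, h: False, b: False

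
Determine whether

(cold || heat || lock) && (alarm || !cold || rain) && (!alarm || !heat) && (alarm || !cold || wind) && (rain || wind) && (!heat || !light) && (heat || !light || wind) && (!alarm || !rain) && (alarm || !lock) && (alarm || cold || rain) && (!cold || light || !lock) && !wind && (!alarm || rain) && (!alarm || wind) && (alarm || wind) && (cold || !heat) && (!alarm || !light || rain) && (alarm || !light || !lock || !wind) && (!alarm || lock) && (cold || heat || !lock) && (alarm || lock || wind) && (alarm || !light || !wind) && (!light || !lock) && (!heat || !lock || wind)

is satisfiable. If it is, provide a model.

Case wind = True:
  Clause (!wind) is falsified — contradiction.
Case wind = False:
  (rain || wind) forces rain = True.
  (!alarm || !rain) forces alarm = False.
  Clause (alarm || wind) is falsified — contradiction.
Both cases fail, so the formula is unsatisfiable.

Unsatisfiable — no assignment works.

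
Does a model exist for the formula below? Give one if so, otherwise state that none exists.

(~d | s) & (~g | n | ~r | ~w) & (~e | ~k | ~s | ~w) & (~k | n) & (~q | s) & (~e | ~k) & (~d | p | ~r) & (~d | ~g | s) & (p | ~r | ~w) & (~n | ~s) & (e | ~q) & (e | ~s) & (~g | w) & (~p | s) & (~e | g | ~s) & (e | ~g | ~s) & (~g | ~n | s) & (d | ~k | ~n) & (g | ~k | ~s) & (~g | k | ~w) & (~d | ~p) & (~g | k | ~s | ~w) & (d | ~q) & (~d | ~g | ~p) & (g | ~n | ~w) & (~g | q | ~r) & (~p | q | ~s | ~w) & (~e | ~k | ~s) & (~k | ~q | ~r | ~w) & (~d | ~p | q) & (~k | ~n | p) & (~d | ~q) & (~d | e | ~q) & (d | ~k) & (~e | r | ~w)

q = False, p = False, e = True, d = False, g = False, n = True, r = True, k = False, w = False, s = False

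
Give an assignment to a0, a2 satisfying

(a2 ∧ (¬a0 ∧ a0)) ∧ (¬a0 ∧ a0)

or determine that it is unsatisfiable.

Case a0 = True: the conjunct ¬a0 is False.
Case a0 = False: the conjunct a0 is False.
Both cases fail — unsatisfiable.

Unsatisfiable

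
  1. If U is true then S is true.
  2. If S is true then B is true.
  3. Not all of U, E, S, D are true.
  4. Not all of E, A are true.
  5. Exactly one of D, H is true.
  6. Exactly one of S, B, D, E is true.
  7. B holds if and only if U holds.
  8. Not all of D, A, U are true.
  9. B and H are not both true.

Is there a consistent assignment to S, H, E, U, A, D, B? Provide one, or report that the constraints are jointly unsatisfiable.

S = False; H = False; E = False; U = False; A = False; D = True; B = False

  (1) U=F ⇒ S: vacuous ✓
  (2) S=F ⇒ B: vacuous ✓
  (3) {U, E, S, D}: 1/4 true — not all ✓
  (4) {E, A}: 0/2 true — not all ✓
  (5) {D, H}: 1 true — exactly one ✓
  (6) {S, B, D, E}: 1 true — exactly one ✓
  (7) B=F, U=F — same ✓
  (8) {D, A, U}: 1/3 true — not all ✓
  (9) B=F, H=F — not both ✓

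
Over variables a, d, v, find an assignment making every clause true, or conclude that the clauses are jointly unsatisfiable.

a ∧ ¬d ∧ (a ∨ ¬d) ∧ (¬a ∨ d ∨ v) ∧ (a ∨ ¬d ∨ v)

a: True, d: False, v: True

Unit clause (a) forces a = True.
Unit clause (¬d) forces d = False.
In (¬a ∨ d ∨ v) only v is left, so v = True.
Check each clause:
  (a): a holds.
  (¬d): ¬d holds.
  (a ∨ ¬d): a holds.
  (¬a ∨ d ∨ v): v holds.
  (a ∨ ¬d ∨ v): a holds.
All clauses satisfied.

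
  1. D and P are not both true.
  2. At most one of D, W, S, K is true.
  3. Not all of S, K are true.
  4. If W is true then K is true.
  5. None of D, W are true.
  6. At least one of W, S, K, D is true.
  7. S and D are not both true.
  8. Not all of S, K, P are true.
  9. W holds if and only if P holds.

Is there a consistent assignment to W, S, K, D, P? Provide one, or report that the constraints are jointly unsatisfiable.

W=F, S=T, K=F, D=F, P=F

  (1) D=F, P=F — not both ✓
  (2) {D, W, S, K}: 1 true — at most one ✓
  (3) {S, K}: 1/2 true — not all ✓
  (4) W=F ⇒ K: vacuous ✓
  (5) {D, W}: 0 true — none ✓
  (6) {W, S, K, D}: 1 true — at least one ✓
  (7) S=T, D=F — not both ✓
  (8) {S, K, P}: 1/3 true — not all ✓
  (9) W=F, P=F — same ✓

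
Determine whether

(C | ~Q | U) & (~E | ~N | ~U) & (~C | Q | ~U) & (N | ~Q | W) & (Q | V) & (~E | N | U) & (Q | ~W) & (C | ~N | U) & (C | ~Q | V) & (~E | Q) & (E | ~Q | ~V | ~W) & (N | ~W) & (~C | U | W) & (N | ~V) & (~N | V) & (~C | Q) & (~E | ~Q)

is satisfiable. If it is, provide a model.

V = True; C = True; N = True; U = True; W = False; E = False; Q = True

Set V = True.
  then (N | ~V) forces N = True.
Set C = True.
  then (~C | Q) forces Q = True.
  then (~E | ~Q) forces E = False.
  then (E | ~Q | ~V | ~W) forces W = False.
  then (~C | U | W) forces U = True.
All clauses satisfied.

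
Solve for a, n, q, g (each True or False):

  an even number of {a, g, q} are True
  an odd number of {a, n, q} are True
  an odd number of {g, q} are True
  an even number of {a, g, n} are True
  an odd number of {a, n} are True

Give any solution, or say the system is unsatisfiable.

a = True, n = False, q = False, g = True

{a, g, q}: 2 true → even ✓
{a, n, q}: 1 true → odd ✓
{g, q}: 1 true → odd ✓
{a, g, n}: 2 true → even ✓
{a, n}: 1 true → odd ✓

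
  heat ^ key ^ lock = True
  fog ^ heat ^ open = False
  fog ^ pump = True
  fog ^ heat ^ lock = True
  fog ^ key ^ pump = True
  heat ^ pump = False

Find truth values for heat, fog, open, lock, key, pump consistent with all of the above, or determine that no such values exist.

heat=T, fog=F, open=T, lock=F, key=F, pump=T

heat ^ key ^ lock = T ^ F ^ F = True ✓
fog ^ heat ^ open = F ^ T ^ T = False ✓
fog ^ pump = F ^ T = True ✓
fog ^ heat ^ lock = F ^ T ^ F = True ✓
fog ^ key ^ pump = F ^ F ^ T = True ✓
heat ^ pump = T ^ T = False ✓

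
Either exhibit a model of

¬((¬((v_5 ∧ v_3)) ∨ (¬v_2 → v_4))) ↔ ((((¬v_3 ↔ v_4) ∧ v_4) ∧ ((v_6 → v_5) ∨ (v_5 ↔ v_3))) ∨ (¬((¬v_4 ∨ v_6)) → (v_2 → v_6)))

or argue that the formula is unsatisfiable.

v_2: True, v_3: True, v_4: True, v_5: False, v_6: False

  ¬((¬((v_5 ∧ v_3)) ∨ (¬v_2 → v_4))) ↔ ((((¬v_3 ↔ v_4) ∧ v_4) ∧ ((v_6 → v_5) ∨ (v_5 ↔ v_3))) ∨ (¬((¬v_4 ∨ v_6)) → (v_2 → v_6))) = True
    ¬((¬((v_5 ∧ v_3)) ∨ (¬v_2 → v_4))) = False
      ¬((v_5 ∧ v_3)) ∨ (¬v_2 → v_4) = True
        ¬((v_5 ∧ v_3)) = True
          v_5 ∧ v_3 = False
        ¬v_2 → v_4 = True
          ¬v_2 = False
    (((¬v_3 ↔ v_4) ∧ v_4) ∧ ((v_6 → v_5) ∨ (v_5 ↔ v_3))) ∨ (¬((¬v_4 ∨ v_6)) → (v_2 → v_6)) = False
      ((¬v_3 ↔ v_4) ∧ v_4) ∧ ((v_6 → v_5) ∨ (v_5 ↔ v_3)) = False
        (¬v_3 ↔ v_4) ∧ v_4 = False
          ¬v_3 ↔ v_4 = False
            ¬v_3 = False
        (v_6 → v_5) ∨ (v_5 ↔ v_3) = True
          v_6 → v_5 = True
          v_5 ↔ v_3 = False
      ¬((¬v_4 ∨ v_6)) → (v_2 → v_6) = False
        ¬((¬v_4 ∨ v_6)) = True
          ¬v_4 ∨ v_6 = False
            ¬v_4 = False
        v_2 → v_6 = False
The formula evaluates to True.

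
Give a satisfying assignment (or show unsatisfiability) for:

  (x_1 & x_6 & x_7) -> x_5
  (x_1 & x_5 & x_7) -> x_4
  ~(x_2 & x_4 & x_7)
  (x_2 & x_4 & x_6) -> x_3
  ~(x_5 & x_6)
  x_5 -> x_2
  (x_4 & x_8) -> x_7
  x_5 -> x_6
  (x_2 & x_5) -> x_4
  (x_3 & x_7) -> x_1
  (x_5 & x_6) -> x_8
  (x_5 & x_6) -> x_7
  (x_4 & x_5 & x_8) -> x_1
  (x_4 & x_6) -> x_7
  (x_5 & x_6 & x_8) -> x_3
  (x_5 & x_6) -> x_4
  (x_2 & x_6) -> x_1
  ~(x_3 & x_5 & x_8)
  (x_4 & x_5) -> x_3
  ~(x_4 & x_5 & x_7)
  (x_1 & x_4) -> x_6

x_1 = False; x_2 = False; x_3 = False; x_4 = True; x_5 = False; x_6 = False; x_7 = True; x_8 = True

Set x_1 = False.
Set x_2 = False.
  then (x_2 | ~x_5) forces x_5 = False.
Set x_3 = False.
Set x_4 = True.
Set x_6 = False.
Set x_7 = True.
Set x_8 = True.
All clauses satisfied.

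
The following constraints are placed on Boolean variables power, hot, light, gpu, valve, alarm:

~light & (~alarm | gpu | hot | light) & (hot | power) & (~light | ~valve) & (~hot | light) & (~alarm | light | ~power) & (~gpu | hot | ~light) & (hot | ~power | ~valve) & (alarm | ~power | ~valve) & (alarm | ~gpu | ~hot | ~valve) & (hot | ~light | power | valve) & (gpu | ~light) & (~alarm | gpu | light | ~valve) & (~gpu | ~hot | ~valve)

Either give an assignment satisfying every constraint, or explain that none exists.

Unit clause (~light) forces light = False.
In (~hot | light) only ~hot is left, so hot = False.
In (hot | power) only power is left, so power = True.
In (~alarm | light | ~power) only ~alarm is left, so alarm = False.
In (hot | ~power | ~valve) only ~valve is left, so valve = False.
Set gpu = False.
All clauses satisfied.

power = True, hot = False, light = False, gpu = False, valve = False, alarm = False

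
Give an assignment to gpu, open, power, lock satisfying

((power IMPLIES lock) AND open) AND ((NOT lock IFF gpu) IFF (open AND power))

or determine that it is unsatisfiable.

gpu = False; open = True; power = False; lock = False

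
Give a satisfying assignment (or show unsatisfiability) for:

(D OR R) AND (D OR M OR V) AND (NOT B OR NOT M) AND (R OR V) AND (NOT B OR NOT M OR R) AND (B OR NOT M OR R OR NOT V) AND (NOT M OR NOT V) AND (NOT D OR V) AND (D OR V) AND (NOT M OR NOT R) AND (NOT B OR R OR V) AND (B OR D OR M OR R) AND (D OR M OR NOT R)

Try M = True:
  (NOT B OR NOT M) forces B = False.
  (NOT M OR NOT V) forces V = False.
  (R OR V) forces R = True.
  clause (NOT M OR NOT R) is falsified — backtrack.
So M = False.
Set R = False.
  then (D OR R) forces D = True.
  then (R OR V) forces V = True.
Set B = True.
All clauses satisfied.

M = False, R = False, D = True, V = True, B = True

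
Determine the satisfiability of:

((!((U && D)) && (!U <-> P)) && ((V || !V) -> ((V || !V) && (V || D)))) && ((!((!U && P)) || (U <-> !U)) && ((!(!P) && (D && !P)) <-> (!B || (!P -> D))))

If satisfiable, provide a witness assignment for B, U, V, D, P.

B: True, U: True, V: True, D: False, P: False

  (!((U && D)) && (!U <-> P)) && ((V || !V) -> ((V || !V) && (V || D))) = True
    !((U && D)) && (!U <-> P) = True
      !((U && D)) = True
        U && D = False
      !U <-> P = True
        !U = False
    (V || !V) -> ((V || !V) && (V || D)) = True
      V || !V = True
        !V = False
      (V || !V) && (V || D) = True
        V || !V = True
          !V = False
        V || D = True
  (!((!U && P)) || (U <-> !U)) && ((!(!P) && (D && !P)) <-> (!B || (!P -> D))) = True
    !((!U && P)) || (U <-> !U) = True
      !((!U && P)) = True
        !U && P = False
          !U = False
      U <-> !U = False
        !U = False
    (!(!P) && (D && !P)) <-> (!B || (!P -> D)) = True
      !(!P) && (D && !P) = False
        !(!P) = False
          !P = True
        D && !P = False
          !P = True
      !B || (!P -> D) = False
        !B = False
        !P -> D = False
          !P = True
Both conjuncts True, so the formula holds.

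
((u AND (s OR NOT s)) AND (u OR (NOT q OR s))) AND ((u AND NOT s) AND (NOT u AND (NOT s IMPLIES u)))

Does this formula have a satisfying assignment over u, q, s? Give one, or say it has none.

Case u = True: the conjunct NOT u is False.
Case u = False: the conjunct u is False.
Both cases fail — unsatisfiable.

Unsatisfiable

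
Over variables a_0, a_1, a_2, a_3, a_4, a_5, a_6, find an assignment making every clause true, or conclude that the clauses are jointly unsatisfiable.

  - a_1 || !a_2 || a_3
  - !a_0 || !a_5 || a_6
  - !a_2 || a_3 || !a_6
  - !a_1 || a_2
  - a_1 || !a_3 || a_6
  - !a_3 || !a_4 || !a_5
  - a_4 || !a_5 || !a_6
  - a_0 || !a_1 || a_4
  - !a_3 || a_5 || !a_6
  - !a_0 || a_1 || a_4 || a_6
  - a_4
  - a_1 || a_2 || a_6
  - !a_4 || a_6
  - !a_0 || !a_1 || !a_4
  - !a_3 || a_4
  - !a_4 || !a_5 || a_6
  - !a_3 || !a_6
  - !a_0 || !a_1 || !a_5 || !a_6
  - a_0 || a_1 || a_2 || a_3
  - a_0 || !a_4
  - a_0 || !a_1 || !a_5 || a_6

Unit clause (a_4) forces a_4 = True.
In (!a_4 || a_6) only a_6 is left, so a_6 = True.
In (!a_3 || !a_6) only !a_3 is left, so a_3 = False.
In (a_0 || !a_4) only a_0 is left, so a_0 = True.
In (!a_2 || a_3 || !a_6) only !a_2 is left, so a_2 = False.
In (!a_1 || a_2) only !a_1 is left, so a_1 = False.
Set a_5 = True.
All clauses satisfied.

a_0 = True; a_1 = False; a_2 = False; a_3 = False; a_4 = True; a_5 = True; a_6 = True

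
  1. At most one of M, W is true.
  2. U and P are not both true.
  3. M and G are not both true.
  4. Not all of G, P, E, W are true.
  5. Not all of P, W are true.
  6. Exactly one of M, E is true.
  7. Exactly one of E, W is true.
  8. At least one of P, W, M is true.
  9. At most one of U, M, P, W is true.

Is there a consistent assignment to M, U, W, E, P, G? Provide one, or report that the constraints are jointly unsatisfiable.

M: False; U: False; W: False; E: True; P: True; G: False

  (1) {M, W}: 0 true — at most one ✓
  (2) U=F, P=T — not both ✓
  (3) M=F, G=F — not both ✓
  (4) {G, P, E, W}: 2/4 true — not all ✓
  (5) {P, W}: 1/2 true — not all ✓
  (6) {M, E}: 1 true — exactly one ✓
  (7) {E, W}: 1 true — exactly one ✓
  (8) {P, W, M}: 1 true — at least one ✓
  (9) {U, M, P, W}: 1 true — at most one ✓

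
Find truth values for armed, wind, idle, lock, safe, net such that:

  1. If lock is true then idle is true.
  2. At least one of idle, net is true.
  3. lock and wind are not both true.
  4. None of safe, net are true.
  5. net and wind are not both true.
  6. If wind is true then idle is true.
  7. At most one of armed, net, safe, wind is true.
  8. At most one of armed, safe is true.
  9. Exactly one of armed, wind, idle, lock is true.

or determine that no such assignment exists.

armed = False, wind = False, idle = True, lock = False, safe = False, net = False

  (1) lock=F ⇒ idle: vacuous ✓
  (2) {idle, net}: 1 true — at least one ✓
  (3) lock=F, wind=F — not both ✓
  (4) {safe, net}: 0 true — none ✓
  (5) net=F, wind=F — not both ✓
  (6) wind=F ⇒ idle: vacuous ✓
  (7) {armed, net, safe, wind}: 0 true — at most one ✓
  (8) {armed, safe}: 0 true — at most one ✓
  (9) {armed, wind, idle, lock}: 1 true — exactly one ✓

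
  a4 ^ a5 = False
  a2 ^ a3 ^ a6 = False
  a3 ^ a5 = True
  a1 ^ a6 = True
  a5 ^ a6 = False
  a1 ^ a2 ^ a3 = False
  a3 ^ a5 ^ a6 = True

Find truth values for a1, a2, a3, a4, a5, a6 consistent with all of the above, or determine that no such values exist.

Adding constraints 2, 4, 6 mod 2: every variable appears an even number of times on the left, so the left side is 0.
But the right sides sum to 1 (mod 2). 0 ≠ 1 — the system is inconsistent.

Unsatisfiable — no assignment works.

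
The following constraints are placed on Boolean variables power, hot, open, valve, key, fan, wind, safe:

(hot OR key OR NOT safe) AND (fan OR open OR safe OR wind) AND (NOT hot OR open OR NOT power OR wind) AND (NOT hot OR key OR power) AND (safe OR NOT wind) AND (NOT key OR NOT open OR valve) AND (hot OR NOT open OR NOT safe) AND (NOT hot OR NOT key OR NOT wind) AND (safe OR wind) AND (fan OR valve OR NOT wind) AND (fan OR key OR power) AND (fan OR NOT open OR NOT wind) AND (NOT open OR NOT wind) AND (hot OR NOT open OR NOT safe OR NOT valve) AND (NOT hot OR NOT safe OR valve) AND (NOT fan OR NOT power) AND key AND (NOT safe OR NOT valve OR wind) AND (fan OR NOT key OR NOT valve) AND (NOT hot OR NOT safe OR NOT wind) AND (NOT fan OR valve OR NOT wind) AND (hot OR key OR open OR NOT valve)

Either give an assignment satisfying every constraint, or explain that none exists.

power: False, hot: False, open: False, valve: True, key: True, fan: True, wind: True, safe: True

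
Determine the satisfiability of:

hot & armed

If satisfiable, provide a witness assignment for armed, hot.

armed = True, hot = True

Both conjuncts True, so the formula holds.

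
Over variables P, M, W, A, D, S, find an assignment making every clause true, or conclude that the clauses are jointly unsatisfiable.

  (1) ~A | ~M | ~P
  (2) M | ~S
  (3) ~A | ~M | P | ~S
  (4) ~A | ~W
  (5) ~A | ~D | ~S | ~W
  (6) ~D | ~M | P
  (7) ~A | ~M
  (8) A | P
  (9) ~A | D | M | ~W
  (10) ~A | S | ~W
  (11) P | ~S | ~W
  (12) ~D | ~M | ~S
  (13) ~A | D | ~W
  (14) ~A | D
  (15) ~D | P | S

Set P = True.
Set M = False.
  then (M | ~S) forces S = False.
Set W = True.
  then (~A | ~W) forces A = False.
Set D = True.
All clauses satisfied.

P = True, M = False, W = True, A = False, D = True, S = False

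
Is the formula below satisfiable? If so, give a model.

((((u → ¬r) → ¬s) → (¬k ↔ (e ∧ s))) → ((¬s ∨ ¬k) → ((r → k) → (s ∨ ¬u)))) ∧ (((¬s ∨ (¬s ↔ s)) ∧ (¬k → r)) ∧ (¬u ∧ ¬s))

k=T, u=F, r=F, e=F, s=F

  (((u → ¬r) → ¬s) → (¬k ↔ (e ∧ s))) → ((¬s ∨ ¬k) → ((r → k) → (s ∨ ¬u))) = True
    ((u → ¬r) → ¬s) → (¬k ↔ (e ∧ s)) = True
      (u → ¬r) → ¬s = True
        u → ¬r = True
          ¬r = True
        ¬s = True
      ¬k ↔ (e ∧ s) = True
        ¬k = False
        e ∧ s = False
    (¬s ∨ ¬k) → ((r → k) → (s ∨ ¬u)) = True
      ¬s ∨ ¬k = True
        ¬s = True
        ¬k = False
      (r → k) → (s ∨ ¬u) = True
        r → k = True
        s ∨ ¬u = True
          ¬u = True
  ((¬s ∨ (¬s ↔ s)) ∧ (¬k → r)) ∧ (¬u ∧ ¬s) = True
    (¬s ∨ (¬s ↔ s)) ∧ (¬k → r) = True
      ¬s ∨ (¬s ↔ s) = True
        ¬s = True
        ¬s ↔ s = False
          ¬s = True
      ¬k → r = True
        ¬k = False
    ¬u ∧ ¬s = True
      ¬u = True
      ¬s = True
Both conjuncts True, so the formula holds.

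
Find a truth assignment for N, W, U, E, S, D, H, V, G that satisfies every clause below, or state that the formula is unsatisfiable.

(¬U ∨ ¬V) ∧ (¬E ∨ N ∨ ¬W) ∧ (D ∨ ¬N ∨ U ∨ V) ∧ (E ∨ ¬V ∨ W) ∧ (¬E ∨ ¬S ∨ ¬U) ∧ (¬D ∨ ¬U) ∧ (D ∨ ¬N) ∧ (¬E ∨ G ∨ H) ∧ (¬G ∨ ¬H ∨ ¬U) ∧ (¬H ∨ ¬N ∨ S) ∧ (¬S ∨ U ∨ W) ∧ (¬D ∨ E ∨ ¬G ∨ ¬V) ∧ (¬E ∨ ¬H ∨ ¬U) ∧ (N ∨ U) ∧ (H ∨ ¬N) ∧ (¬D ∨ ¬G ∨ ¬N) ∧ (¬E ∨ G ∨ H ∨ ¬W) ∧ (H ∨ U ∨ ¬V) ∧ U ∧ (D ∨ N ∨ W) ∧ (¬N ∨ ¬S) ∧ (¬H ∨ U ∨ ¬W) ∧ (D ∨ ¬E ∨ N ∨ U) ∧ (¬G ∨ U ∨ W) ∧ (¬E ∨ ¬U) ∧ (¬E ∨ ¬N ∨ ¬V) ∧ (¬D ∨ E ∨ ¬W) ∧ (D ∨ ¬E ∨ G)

N=F; W=T; U=T; E=F; S=T; D=F; H=F; V=F; G=T

Unit clause (U) forces U = True.
In (¬E ∨ ¬U) only ¬E is left, so E = False.
In (¬U ∨ ¬V) only ¬V is left, so V = False.
In (¬D ∨ ¬U) only ¬D is left, so D = False.
In (D ∨ ¬N) only ¬N is left, so N = False.
In (D ∨ N ∨ W) only W is left, so W = True.
Set S = True.
Set H = False.
Set G = True.
All clauses satisfied.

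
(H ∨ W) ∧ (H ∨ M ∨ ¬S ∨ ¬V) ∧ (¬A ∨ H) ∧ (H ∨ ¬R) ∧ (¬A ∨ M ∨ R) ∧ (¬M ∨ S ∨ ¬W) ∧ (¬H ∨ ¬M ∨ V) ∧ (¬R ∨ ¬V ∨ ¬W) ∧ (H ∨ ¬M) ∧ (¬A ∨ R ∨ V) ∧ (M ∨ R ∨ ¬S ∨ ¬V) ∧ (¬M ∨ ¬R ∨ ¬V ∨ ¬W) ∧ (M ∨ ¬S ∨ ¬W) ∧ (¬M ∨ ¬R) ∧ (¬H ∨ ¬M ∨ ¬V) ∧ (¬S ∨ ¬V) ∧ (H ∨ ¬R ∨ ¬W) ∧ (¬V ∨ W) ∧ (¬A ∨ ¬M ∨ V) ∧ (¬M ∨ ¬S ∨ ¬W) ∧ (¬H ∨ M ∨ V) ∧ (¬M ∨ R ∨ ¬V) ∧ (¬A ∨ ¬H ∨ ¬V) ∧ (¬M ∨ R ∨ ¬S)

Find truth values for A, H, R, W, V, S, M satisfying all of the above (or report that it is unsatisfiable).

A=F, H=F, R=F, W=T, V=F, S=F, M=F

Try A = True:
  (¬A ∨ H) forces H = True.
  (¬A ∨ ¬H ∨ ¬V) forces V = False.
  (¬H ∨ ¬M ∨ V) forces M = False.
  clause (¬H ∨ M ∨ V) is falsified — backtrack.
So A = False.
Set H = False.
  then (H ∨ W) forces W = True.
  then (H ∨ ¬R) forces R = False.
  then (H ∨ ¬M) forces M = False.
  then (M ∨ ¬S ∨ ¬W) forces S = False.
Set V = False.
All clauses satisfied.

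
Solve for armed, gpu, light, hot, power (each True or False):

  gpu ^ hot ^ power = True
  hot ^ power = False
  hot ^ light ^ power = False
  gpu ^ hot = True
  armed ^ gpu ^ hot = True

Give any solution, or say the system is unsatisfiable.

armed = False, gpu = True, light = False, hot = False, power = False

gpu ^ hot ^ power = T ^ F ^ F = True ✓
hot ^ power = F ^ F = False ✓
hot ^ light ^ power = F ^ F ^ F = False ✓
gpu ^ hot = T ^ F = True ✓
armed ^ gpu ^ hot = F ^ T ^ F = True ✓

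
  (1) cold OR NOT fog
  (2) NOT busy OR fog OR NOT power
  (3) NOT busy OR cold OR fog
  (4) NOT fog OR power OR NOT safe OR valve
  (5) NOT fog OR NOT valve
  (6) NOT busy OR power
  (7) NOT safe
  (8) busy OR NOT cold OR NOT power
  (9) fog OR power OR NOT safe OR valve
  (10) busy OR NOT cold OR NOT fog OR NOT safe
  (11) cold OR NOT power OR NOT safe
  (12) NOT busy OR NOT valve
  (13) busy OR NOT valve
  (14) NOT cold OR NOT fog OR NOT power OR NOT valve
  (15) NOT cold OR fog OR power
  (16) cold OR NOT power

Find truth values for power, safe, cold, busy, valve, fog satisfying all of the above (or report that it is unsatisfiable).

power=T; safe=F; cold=T; busy=T; valve=F; fog=T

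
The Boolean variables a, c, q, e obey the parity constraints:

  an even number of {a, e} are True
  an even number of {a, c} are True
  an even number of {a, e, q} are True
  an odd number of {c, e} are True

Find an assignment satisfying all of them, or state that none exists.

Adding constraints 1, 2, 4 mod 2: every variable appears an even number of times on the left, so the left side is 0.
But the right sides sum to 1 (mod 2). 0 ≠ 1 — the system is inconsistent.

The formula is unsatisfiable.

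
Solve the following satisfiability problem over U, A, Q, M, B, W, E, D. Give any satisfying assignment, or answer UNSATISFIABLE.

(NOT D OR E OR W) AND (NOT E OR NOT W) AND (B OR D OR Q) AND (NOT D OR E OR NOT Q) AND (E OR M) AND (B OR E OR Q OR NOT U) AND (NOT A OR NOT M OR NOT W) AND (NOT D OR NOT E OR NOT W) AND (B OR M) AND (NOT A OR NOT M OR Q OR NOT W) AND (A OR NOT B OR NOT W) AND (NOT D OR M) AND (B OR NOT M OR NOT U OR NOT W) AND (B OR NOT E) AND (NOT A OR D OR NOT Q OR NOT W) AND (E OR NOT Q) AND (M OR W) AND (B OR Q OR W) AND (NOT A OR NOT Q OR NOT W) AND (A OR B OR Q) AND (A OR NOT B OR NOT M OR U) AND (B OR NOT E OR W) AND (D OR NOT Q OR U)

U=T, A=F, Q=T, M=T, B=T, W=F, E=T, D=F

Set U = True.
Set A = False.
Set Q = True.
  then (E OR NOT Q) forces E = True.
  then (NOT E OR NOT W) forces W = False.
  then (B OR NOT E) forces B = True.
  then (M OR W) forces M = True.
Set D = False.
All clauses satisfied.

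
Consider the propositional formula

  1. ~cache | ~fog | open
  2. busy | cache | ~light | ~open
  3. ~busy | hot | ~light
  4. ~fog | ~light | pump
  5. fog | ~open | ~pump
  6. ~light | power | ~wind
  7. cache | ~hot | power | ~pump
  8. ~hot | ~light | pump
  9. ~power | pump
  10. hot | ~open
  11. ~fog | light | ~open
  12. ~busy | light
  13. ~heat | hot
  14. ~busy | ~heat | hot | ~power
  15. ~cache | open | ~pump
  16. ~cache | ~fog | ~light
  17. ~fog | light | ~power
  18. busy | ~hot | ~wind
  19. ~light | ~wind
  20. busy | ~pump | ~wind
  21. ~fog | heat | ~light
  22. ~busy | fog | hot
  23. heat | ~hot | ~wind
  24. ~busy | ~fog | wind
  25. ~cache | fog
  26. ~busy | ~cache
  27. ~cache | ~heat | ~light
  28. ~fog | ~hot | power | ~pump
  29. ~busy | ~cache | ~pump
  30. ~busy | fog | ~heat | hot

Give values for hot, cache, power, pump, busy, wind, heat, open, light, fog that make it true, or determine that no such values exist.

hot = True; cache = False; power = True; pump = True; busy = False; wind = False; heat = True; open = False; light = True; fog = False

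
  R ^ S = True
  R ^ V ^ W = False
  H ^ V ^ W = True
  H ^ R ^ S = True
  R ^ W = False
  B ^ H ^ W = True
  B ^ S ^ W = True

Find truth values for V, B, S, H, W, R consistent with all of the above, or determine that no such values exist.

V=F, B=F, S=F, H=F, W=T, R=T

R ^ S = T ^ F = True ✓
R ^ V ^ W = T ^ F ^ T = False ✓
H ^ V ^ W = F ^ F ^ T = True ✓
H ^ R ^ S = F ^ T ^ F = True ✓
R ^ W = T ^ T = False ✓
B ^ H ^ W = F ^ F ^ T = True ✓
B ^ S ^ W = F ^ F ^ T = True ✓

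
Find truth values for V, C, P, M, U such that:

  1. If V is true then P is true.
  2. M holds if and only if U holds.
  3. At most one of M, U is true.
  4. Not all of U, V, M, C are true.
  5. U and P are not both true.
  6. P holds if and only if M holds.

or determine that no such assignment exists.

V = False, C = False, P = False, M = False, U = False

  (1) V=F ⇒ P: vacuous ✓
  (2) M=F, U=F — same ✓
  (3) {M, U}: 0 true — at most one ✓
  (4) {U, V, M, C}: 0/4 true — not all ✓
  (5) U=F, P=F — not both ✓
  (6) P=F, M=F — same ✓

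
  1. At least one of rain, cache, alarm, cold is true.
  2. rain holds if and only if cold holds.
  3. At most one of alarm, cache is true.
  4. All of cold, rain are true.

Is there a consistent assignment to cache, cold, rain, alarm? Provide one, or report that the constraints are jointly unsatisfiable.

cache = False, cold = True, rain = True, alarm = True

  (1) {rain, cache, alarm, cold}: 3 true — at least one ✓
  (2) rain=T, cold=T — same ✓
  (3) {alarm, cache}: 1 true — at most one ✓
  (4) {cold, rain}: all 2 true ✓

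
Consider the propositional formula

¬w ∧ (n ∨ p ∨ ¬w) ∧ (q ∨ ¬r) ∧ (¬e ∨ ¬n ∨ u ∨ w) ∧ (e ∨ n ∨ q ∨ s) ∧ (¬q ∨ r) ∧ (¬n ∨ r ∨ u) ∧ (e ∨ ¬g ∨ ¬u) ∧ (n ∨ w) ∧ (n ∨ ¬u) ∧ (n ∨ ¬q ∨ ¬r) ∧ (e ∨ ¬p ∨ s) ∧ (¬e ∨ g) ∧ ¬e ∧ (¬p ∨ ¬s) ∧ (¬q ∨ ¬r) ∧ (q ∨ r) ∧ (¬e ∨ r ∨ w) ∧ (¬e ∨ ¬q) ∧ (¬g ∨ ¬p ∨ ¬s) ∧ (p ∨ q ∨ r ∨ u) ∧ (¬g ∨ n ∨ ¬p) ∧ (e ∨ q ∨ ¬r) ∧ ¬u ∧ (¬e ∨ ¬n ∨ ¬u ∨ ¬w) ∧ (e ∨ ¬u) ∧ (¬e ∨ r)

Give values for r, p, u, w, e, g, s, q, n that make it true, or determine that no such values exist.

Unsatisfiable — no assignment works.

Case r = True:
  (¬w) forces w = False.
  (q ∨ ¬r) forces q = True.
  Clause (¬q ∨ ¬r) is falsified — contradiction.
Case r = False:
  (¬w) forces w = False.
  (¬q ∨ r) forces q = False.
  Clause (q ∨ r) is falsified — contradiction.
Both cases fail, so the formula is unsatisfiable.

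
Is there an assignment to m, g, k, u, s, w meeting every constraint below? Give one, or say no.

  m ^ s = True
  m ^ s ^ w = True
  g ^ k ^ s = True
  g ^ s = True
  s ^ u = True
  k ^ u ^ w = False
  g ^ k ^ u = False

m = False; g = False; k = False; u = False; s = True; w = False

m ^ s = F ^ T = True ✓
m ^ s ^ w = F ^ T ^ F = True ✓
g ^ k ^ s = F ^ F ^ T = True ✓
g ^ s = F ^ T = True ✓
s ^ u = T ^ F = True ✓
k ^ u ^ w = F ^ F ^ F = False ✓
g ^ k ^ u = F ^ F ^ F = False ✓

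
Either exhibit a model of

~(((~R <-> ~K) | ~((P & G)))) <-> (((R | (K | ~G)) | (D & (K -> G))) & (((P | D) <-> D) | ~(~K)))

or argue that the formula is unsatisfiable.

D: True, P: True, G: True, R: True, K: False

  ~(((~R <-> ~K) | ~((P & G)))) <-> (((R | (K | ~G)) | (D & (K -> G))) & (((P | D) <-> D) | ~(~K))) = True
    ~(((~R <-> ~K) | ~((P & G)))) = True
      (~R <-> ~K) | ~((P & G)) = False
        ~R <-> ~K = False
          ~R = False
          ~K = True
        ~((P & G)) = False
          P & G = True
    ((R | (K | ~G)) | (D & (K -> G))) & (((P | D) <-> D) | ~(~K)) = True
      (R | (K | ~G)) | (D & (K -> G)) = True
        R | (K | ~G) = True
          K | ~G = False
            ~G = False
        D & (K -> G) = True
          K -> G = True
      ((P | D) <-> D) | ~(~K) = True
        (P | D) <-> D = True
          P | D = True
        ~(~K) = False
          ~K = True
The formula evaluates to True.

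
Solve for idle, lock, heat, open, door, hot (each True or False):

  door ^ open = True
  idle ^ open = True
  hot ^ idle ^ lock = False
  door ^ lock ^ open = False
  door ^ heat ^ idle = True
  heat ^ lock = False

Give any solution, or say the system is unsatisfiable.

idle = True; lock = True; heat = True; open = False; door = True; hot = False

door ^ open = T ^ F = True ✓
idle ^ open = T ^ F = True ✓
hot ^ idle ^ lock = F ^ T ^ T = False ✓
door ^ lock ^ open = T ^ T ^ F = False ✓
door ^ heat ^ idle = T ^ T ^ T = True ✓
heat ^ lock = T ^ T = False ✓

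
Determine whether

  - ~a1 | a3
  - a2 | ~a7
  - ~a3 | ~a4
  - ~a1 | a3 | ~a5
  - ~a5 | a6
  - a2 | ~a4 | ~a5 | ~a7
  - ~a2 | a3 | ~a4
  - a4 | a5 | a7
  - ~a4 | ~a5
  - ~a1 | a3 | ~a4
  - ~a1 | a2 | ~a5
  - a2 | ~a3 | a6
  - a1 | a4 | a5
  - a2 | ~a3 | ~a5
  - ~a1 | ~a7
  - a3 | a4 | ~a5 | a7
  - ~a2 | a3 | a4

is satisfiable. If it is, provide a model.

a1 = False, a2 = True, a3 = True, a4 = False, a5 = True, a6 = True, a7 = True

Set a1 = False.
Set a2 = True.
Try a3 = False:
  (~a2 | a3 | ~a4) forces a4 = False.
  clause (~a2 | a3 | a4) is falsified — backtrack.
So a3 = True.
  then (~a3 | ~a4) forces a4 = False.
  then (a1 | a4 | a5) forces a5 = True.
  then (~a5 | a6) forces a6 = True.
Set a7 = True.
All clauses satisfied.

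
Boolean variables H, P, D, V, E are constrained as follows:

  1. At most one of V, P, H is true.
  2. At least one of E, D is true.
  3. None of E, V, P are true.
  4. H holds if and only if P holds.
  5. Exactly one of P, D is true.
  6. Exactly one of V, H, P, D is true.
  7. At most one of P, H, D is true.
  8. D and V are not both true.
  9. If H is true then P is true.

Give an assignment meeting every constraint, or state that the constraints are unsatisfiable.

H = False, P = False, D = True, V = False, E = False

  (1) {V, P, H}: 0 true — at most one ✓
  (2) {E, D}: 1 true — at least one ✓
  (3) {E, V, P}: 0 true — none ✓
  (4) H=F, P=F — same ✓
  (5) {P, D}: 1 true — exactly one ✓
  (6) {V, H, P, D}: 1 true — exactly one ✓
  (7) {P, H, D}: 1 true — at most one ✓
  (8) D=T, V=F — not both ✓
  (9) H=F ⇒ P: vacuous ✓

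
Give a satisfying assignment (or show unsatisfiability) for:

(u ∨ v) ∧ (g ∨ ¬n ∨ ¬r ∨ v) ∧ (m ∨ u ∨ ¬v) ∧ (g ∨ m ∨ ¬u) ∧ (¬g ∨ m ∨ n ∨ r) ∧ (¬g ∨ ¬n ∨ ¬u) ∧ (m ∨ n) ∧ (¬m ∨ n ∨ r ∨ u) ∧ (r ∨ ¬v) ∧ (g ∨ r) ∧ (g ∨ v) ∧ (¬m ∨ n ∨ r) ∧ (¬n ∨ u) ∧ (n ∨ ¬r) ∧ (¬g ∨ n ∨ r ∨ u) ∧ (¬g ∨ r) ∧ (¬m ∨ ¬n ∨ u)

m=T, v=T, u=T, g=F, n=T, r=T

Try m = False:
  (m ∨ n) forces n = True.
  (¬n ∨ u) forces u = True.
  (g ∨ m ∨ ¬u) forces g = True.
  clause (¬g ∨ ¬n ∨ ¬u) is falsified — backtrack.
So m = True.
Set v = True.
  then (r ∨ ¬v) forces r = True.
  then (n ∨ ¬r) forces n = True.
  then (¬m ∨ ¬n ∨ u) forces u = True.
  then (¬g ∨ ¬n ∨ ¬u) forces g = False.
All clauses satisfied.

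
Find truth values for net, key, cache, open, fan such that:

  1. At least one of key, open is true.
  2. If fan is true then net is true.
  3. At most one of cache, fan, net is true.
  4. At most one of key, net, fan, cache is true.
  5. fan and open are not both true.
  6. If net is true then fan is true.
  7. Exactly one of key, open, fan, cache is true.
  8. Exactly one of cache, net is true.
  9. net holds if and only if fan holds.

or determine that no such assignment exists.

The formula is unsatisfiable.

Case fan = True:
  (2) with fan=T forces net = True.
  Constraint (3) is violated (fan=T, net=T) — contradiction.
Case fan = False:
  (6) with fan=F forces net = False.
  (8) with net=F forces cache = True.
  (4) with cache=T forces key = False.
  (1) with key=F forces open = True.
  Constraint (7) is violated (open=T, cache=T) — contradiction.
Both cases fail — unsatisfiable.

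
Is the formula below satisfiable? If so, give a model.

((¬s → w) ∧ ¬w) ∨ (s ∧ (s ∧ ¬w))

w = False; s = True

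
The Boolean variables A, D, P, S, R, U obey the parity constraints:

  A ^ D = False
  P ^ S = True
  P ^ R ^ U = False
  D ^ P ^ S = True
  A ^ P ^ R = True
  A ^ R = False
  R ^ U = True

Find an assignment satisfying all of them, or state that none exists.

A = False, D = False, P = True, S = False, R = False, U = True

A ^ D = F ^ F = False ✓
P ^ S = T ^ F = True ✓
P ^ R ^ U = T ^ F ^ T = False ✓
D ^ P ^ S = F ^ T ^ F = True ✓
A ^ P ^ R = F ^ T ^ F = True ✓
A ^ R = F ^ F = False ✓
R ^ U = F ^ T = True ✓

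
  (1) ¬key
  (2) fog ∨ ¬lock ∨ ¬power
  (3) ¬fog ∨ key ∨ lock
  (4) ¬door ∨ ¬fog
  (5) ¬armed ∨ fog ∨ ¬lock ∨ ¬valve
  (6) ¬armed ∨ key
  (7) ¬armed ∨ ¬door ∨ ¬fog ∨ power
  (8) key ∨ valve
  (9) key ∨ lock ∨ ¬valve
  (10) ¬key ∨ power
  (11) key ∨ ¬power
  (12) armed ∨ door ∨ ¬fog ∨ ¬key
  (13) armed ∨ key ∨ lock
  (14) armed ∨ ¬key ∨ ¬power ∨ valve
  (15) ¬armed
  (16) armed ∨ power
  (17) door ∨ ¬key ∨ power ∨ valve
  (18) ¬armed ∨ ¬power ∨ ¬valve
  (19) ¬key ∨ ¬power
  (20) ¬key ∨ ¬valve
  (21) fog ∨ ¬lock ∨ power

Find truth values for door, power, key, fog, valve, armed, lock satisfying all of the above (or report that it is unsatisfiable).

Case power = True:
  (¬key) forces key = False.
  Clause (key ∨ ¬power) is falsified — contradiction.
Case power = False:
  (¬key) forces key = False.
  (¬armed ∨ key) forces armed = False.
  Clause (armed ∨ power) is falsified — contradiction.
Both cases fail, so the formula is unsatisfiable.

No satisfying assignment exists.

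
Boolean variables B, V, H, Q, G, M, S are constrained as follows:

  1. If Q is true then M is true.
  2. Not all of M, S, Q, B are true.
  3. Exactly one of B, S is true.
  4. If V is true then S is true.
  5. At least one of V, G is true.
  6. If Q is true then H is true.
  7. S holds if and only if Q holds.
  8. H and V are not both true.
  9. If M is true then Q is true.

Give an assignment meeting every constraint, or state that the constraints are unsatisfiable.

B: False; V: False; H: True; Q: True; G: True; M: True; S: True

  (1) Q=T ⇒ M: T ✓
  (2) {M, S, Q, B}: 3/4 true — not all ✓
  (3) {B, S}: 1 true — exactly one ✓
  (4) V=F ⇒ S: vacuous ✓
  (5) {V, G}: 1 true — at least one ✓
  (6) Q=T ⇒ H: T ✓
  (7) S=T, Q=T — same ✓
  (8) H=T, V=F — not both ✓
  (9) M=T ⇒ Q: T ✓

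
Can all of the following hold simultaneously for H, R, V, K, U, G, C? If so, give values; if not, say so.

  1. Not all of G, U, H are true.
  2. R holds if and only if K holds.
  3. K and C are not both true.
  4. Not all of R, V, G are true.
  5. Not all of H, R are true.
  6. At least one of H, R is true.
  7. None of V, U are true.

H = False; R = True; V = False; K = True; U = False; G = False; C = False

  (1) {G, U, H}: 0/3 true — not all ✓
  (2) R=T, K=T — same ✓
  (3) K=T, C=F — not both ✓
  (4) {R, V, G}: 1/3 true — not all ✓
  (5) {H, R}: 1/2 true — not all ✓
  (6) {H, R}: 1 true — at least one ✓
  (7) {V, U}: 0 true — none ✓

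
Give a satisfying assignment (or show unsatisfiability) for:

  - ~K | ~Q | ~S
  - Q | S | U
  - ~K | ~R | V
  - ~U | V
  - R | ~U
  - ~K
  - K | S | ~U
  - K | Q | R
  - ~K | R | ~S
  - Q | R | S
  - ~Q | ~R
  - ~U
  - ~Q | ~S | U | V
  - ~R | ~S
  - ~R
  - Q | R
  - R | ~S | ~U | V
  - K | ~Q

Unsatisfiable

Case K = True:
  Clause (~K) is falsified — contradiction.
Case K = False:
  (~U) forces U = False.
  (~R) forces R = False.
  (K | Q | R) forces Q = True.
  Clause (K | ~Q) is falsified — contradiction.
Both cases fail, so the formula is unsatisfiable.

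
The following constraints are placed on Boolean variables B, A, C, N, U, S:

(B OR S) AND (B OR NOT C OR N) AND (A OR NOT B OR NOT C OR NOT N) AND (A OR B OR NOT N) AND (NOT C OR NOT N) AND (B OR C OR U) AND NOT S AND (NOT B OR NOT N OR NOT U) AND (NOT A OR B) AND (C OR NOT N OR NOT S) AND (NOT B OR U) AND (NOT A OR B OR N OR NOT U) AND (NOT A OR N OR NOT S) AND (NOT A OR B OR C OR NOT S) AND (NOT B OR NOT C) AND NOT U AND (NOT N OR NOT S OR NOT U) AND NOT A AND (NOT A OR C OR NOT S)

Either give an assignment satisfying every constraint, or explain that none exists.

The formula is unsatisfiable.

Case U = True:
  Clause (NOT U) is falsified — contradiction.
Case U = False:
  (NOT S) forces S = False.
  (B OR S) forces B = True.
  Clause (NOT B OR U) is falsified — contradiction.
Both cases fail, so the formula is unsatisfiable.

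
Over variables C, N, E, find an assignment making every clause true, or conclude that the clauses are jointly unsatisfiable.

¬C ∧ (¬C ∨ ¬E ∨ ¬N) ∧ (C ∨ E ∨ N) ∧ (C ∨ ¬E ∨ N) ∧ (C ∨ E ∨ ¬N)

C=F; N=T; E=T

Unit clause (¬C) forces C = False.
Try N = False:
  (C ∨ E ∨ N) forces E = True.
  clause (C ∨ ¬E ∨ N) is falsified — backtrack.
So N = True.
  then (C ∨ E ∨ ¬N) forces E = True.
Check each clause:
  (¬C): ¬C holds.
  (¬C ∨ ¬E ∨ ¬N): ¬C holds.
  (C ∨ E ∨ N): E holds.
  (C ∨ ¬E ∨ N): N holds.
  (C ∨ E ∨ ¬N): E holds.
All clauses satisfied.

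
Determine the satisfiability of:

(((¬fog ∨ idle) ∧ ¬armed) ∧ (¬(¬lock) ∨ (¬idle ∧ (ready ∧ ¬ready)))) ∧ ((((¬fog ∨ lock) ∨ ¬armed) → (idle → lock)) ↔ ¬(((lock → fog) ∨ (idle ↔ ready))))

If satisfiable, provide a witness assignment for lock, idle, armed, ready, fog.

lock=T; idle=F; armed=F; ready=T; fog=F

  ((¬fog ∨ idle) ∧ ¬armed) ∧ (¬(¬lock) ∨ (¬idle ∧ (ready ∧ ¬ready))) = True
    (¬fog ∨ idle) ∧ ¬armed = True
      ¬fog ∨ idle = True
        ¬fog = True
      ¬armed = True
    ¬(¬lock) ∨ (¬idle ∧ (ready ∧ ¬ready)) = True
      ¬(¬lock) = True
        ¬lock = False
      ¬idle ∧ (ready ∧ ¬ready) = False
        ¬idle = True
        ready ∧ ¬ready = False
          ¬ready = False
  (((¬fog ∨ lock) ∨ ¬armed) → (idle → lock)) ↔ ¬(((lock → fog) ∨ (idle ↔ ready))) = True
    ((¬fog ∨ lock) ∨ ¬armed) → (idle → lock) = True
      (¬fog ∨ lock) ∨ ¬armed = True
        ¬fog ∨ lock = True
          ¬fog = True
        ¬armed = True
      idle → lock = True
    ¬(((lock → fog) ∨ (idle ↔ ready))) = True
      (lock → fog) ∨ (idle ↔ ready) = False
        lock → fog = False
        idle ↔ ready = False
Both conjuncts True, so the formula holds.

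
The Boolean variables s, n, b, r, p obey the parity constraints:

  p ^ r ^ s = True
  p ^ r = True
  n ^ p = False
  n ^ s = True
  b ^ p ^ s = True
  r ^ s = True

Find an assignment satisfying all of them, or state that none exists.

UNSATISFIABLE

Adding constraints 2, 3, 4, 6 mod 2: every variable appears an even number of times on the left, so the left side is 0.
But the right sides sum to 1 (mod 2). 0 ≠ 1 — the system is inconsistent.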